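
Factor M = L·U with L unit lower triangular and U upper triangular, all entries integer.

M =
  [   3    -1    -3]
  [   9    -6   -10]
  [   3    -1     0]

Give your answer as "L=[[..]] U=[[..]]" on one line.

  R1 -= 3·R0 → [0,-3,-1]
  R2 -= 1·R0 → [0,0,3]
  R2 -= 0·R1 → [0,0,3]

L=[[1,0,0],[3,1,0],[1,0,1]] U=[[3,-1,-3],[0,-3,-1],[0,0,3]]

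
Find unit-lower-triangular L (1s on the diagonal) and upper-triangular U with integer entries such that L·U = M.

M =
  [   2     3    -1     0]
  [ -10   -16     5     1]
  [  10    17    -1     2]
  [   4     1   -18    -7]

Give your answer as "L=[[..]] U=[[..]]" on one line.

L=[[1,0,0,0],[-5,1,0,0],[5,-2,1,0],[2,5,-4,1]] U=[[2,3,-1,0],[0,-1,0,1],[0,0,4,4],[0,0,0,4]]

  r1 -= -5·r0 → [0,-1,0,1]
  r2 -= 5·r0 → [0,2,4,2]
  r3 -= 2·r0 → [0,-5,-16,-7]
  r2 -= -2·r1 → [0,0,4,4]
  r3 -= 5·r1 → [0,0,-16,-12]
  r3 -= -4·r2 → [0,0,0,4]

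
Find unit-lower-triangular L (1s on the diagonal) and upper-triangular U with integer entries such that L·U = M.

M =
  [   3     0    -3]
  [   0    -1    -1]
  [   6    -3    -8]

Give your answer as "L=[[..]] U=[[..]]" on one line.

L=[[1,0,0],[0,1,0],[2,3,1]] U=[[3,0,-3],[0,-1,-1],[0,0,1]]

  R1 -= 0·R0 → [0,-1,-1]
  R2 -= 2·R0 → [0,-3,-2]
  R2 -= 3·R1 → [0,0,1]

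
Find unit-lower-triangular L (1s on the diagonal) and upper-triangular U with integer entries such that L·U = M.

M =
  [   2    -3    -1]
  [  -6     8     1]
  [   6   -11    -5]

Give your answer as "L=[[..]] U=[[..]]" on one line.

  row1 -= -3·row0 → [0,-1,-2]
  row2 -= 3·row0 → [0,-2,-2]
  row2 -= 2·row1 → [0,0,2]

L=[[1,0,0],[-3,1,0],[3,2,1]] U=[[2,-3,-1],[0,-1,-2],[0,0,2]]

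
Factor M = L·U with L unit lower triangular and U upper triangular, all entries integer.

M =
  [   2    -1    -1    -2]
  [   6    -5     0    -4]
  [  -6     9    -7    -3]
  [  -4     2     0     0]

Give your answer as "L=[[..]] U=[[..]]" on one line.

  row1 -= 3·row0 → [0,-2,3,2]
  row2 -= -3·row0 → [0,6,-10,-9]
  row3 -= -2·row0 → [0,0,-2,-4]
  row2 -= -3·row1 → [0,0,-1,-3]
  row3 -= 0·row1 → [0,0,-2,-4]
  row3 -= 2·row2 → [0,0,0,2]

L=[[1,0,0,0],[3,1,0,0],[-3,-3,1,0],[-2,0,2,1]] U=[[2,-1,-1,-2],[0,-2,3,2],[0,0,-1,-3],[0,0,0,2]]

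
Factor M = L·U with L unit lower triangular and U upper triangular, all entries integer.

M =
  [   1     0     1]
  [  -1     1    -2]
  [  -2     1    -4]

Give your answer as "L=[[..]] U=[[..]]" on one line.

  R1 -= -1·R0 → [0,1,-1]
  R2 -= -2·R0 → [0,1,-2]
  R2 -= 1·R1 → [0,0,-1]

L=[[1,0,0],[-1,1,0],[-2,1,1]] U=[[1,0,1],[0,1,-1],[0,0,-1]]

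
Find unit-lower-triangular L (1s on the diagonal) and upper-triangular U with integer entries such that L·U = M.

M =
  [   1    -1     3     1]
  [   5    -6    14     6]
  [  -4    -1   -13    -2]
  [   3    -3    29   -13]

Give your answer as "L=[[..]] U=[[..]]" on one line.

L=[[1,0,0,0],[5,1,0,0],[-4,5,1,0],[3,0,5,1]] U=[[1,-1,3,1],[0,-1,-1,1],[0,0,4,-3],[0,0,0,-1]]

  r1 -= 5·r0 → [0,-1,-1,1]
  r2 -= -4·r0 → [0,-5,-1,2]
  r3 -= 3·r0 → [0,0,20,-16]
  r2 -= 5·r1 → [0,0,4,-3]
  r3 -= 0·r1 → [0,0,20,-16]
  r3 -= 5·r2 → [0,0,0,-1]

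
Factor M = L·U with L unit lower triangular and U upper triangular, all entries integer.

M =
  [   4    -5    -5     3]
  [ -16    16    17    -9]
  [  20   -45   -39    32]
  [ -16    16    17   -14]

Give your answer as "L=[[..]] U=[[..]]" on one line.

L=[[1,0,0,0],[-4,1,0,0],[5,5,1,0],[-4,1,0,1]] U=[[4,-5,-5,3],[0,-4,-3,3],[0,0,1,2],[0,0,0,-5]]

  r1 -= -4·r0 → [0,-4,-3,3]
  r2 -= 5·r0 → [0,-20,-14,17]
  r3 -= -4·r0 → [0,-4,-3,-2]
  r2 -= 5·r1 → [0,0,1,2]
  r3 -= 1·r1 → [0,0,0,-5]
  r3 -= 0·r2 → [0,0,0,-5]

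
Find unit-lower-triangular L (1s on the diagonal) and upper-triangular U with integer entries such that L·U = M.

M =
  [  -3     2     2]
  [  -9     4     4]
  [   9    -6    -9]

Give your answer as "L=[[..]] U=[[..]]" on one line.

  r1 -= 3·r0 → [0,-2,-2]
  r2 -= -3·r0 → [0,0,-3]
  r2 -= 0·r1 → [0,0,-3]

L=[[1,0,0],[3,1,0],[-3,0,1]] U=[[-3,2,2],[0,-2,-2],[0,0,-3]]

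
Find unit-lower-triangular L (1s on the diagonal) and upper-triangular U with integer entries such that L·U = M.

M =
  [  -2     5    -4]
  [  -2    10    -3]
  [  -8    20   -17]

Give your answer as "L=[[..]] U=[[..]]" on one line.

L=[[1,0,0],[1,1,0],[4,0,1]] U=[[-2,5,-4],[0,5,1],[0,0,-1]]

  R1 -= 1·R0 → [0,5,1]
  R2 -= 4·R0 → [0,0,-1]
  R2 -= 0·R1 → [0,0,-1]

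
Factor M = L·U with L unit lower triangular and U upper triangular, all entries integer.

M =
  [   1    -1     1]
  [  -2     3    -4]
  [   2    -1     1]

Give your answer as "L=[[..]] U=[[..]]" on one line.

L=[[1,0,0],[-2,1,0],[2,1,1]] U=[[1,-1,1],[0,1,-2],[0,0,1]]

  R1 -= -2·R0 → [0,1,-2]
  R2 -= 2·R0 → [0,1,-1]
  R2 -= 1·R1 → [0,0,1]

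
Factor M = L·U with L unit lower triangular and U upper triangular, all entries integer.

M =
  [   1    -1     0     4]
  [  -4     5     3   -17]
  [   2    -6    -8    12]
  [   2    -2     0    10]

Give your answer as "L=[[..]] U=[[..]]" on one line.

L=[[1,0,0,0],[-4,1,0,0],[2,-4,1,0],[2,0,0,1]] U=[[1,-1,0,4],[0,1,3,-1],[0,0,4,0],[0,0,0,2]]

  row1 -= -4·row0 → [0,1,3,-1]
  row2 -= 2·row0 → [0,-4,-8,4]
  row3 -= 2·row0 → [0,0,0,2]
  row2 -= -4·row1 → [0,0,4,0]
  row3 -= 0·row1 → [0,0,0,2]
  row3 -= 0·row2 → [0,0,0,2]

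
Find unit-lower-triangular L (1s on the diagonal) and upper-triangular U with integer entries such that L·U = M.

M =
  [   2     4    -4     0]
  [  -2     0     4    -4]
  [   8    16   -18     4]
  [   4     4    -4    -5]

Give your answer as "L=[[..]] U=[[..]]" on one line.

  R1 -= -1·R0 → [0,4,0,-4]
  R2 -= 4·R0 → [0,0,-2,4]
  R3 -= 2·R0 → [0,-4,4,-5]
  R2 -= 0·R1 → [0,0,-2,4]
  R3 -= -1·R1 → [0,0,4,-9]
  R3 -= -2·R2 → [0,0,0,-1]

L=[[1,0,0,0],[-1,1,0,0],[4,0,1,0],[2,-1,-2,1]] U=[[2,4,-4,0],[0,4,0,-4],[0,0,-2,4],[0,0,0,-1]]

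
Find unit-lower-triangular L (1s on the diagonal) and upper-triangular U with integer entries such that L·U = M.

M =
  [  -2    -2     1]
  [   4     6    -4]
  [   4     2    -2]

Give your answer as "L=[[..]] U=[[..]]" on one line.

  R1 -= -2·R0 → [0,2,-2]
  R2 -= -2·R0 → [0,-2,0]
  R2 -= -1·R1 → [0,0,-2]

L=[[1,0,0],[-2,1,0],[-2,-1,1]] U=[[-2,-2,1],[0,2,-2],[0,0,-2]]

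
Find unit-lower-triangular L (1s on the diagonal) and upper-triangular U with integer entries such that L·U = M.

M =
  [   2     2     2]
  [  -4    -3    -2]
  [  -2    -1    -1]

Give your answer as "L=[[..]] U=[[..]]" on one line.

  row1 -= -2·row0 → [0,1,2]
  row2 -= -1·row0 → [0,1,1]
  row2 -= 1·row1 → [0,0,-1]

L=[[1,0,0],[-2,1,0],[-1,1,1]] U=[[2,2,2],[0,1,2],[0,0,-1]]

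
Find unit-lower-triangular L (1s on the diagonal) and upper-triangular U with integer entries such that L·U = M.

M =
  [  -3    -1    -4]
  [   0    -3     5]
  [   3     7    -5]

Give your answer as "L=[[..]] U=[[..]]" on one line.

L=[[1,0,0],[0,1,0],[-1,-2,1]] U=[[-3,-1,-4],[0,-3,5],[0,0,1]]

  row1 -= 0·row0 → [0,-3,5]
  row2 -= -1·row0 → [0,6,-9]
  row2 -= -2·row1 → [0,0,1]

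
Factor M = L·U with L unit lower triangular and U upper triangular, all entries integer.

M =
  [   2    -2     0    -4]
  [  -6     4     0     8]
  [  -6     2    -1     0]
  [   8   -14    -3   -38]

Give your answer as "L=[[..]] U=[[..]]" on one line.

L=[[1,0,0,0],[-3,1,0,0],[-3,2,1,0],[4,3,3,1]] U=[[2,-2,0,-4],[0,-2,0,-4],[0,0,-1,-4],[0,0,0,2]]

  r1 -= -3·r0 → [0,-2,0,-4]
  r2 -= -3·r0 → [0,-4,-1,-12]
  r3 -= 4·r0 → [0,-6,-3,-22]
  r2 -= 2·r1 → [0,0,-1,-4]
  r3 -= 3·r1 → [0,0,-3,-10]
  r3 -= 3·r2 → [0,0,0,2]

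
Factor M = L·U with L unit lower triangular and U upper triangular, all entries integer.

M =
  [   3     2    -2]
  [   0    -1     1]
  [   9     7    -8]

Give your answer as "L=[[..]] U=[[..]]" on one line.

L=[[1,0,0],[0,1,0],[3,-1,1]] U=[[3,2,-2],[0,-1,1],[0,0,-1]]

  R1 -= 0·R0 → [0,-1,1]
  R2 -= 3·R0 → [0,1,-2]
  R2 -= -1·R1 → [0,0,-1]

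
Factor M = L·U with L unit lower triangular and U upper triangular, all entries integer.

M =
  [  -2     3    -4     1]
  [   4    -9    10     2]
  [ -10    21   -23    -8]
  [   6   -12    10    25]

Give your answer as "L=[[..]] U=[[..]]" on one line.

L=[[1,0,0,0],[-2,1,0,0],[5,-2,1,0],[-3,1,-4,1]] U=[[-2,3,-4,1],[0,-3,2,4],[0,0,1,-5],[0,0,0,4]]

  row1 -= -2·row0 → [0,-3,2,4]
  row2 -= 5·row0 → [0,6,-3,-13]
  row3 -= -3·row0 → [0,-3,-2,28]
  row2 -= -2·row1 → [0,0,1,-5]
  row3 -= 1·row1 → [0,0,-4,24]
  row3 -= -4·row2 → [0,0,0,4]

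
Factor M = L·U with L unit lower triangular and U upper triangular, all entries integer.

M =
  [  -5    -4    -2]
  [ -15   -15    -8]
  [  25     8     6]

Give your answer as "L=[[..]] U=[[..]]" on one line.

  R1 -= 3·R0 → [0,-3,-2]
  R2 -= -5·R0 → [0,-12,-4]
  R2 -= 4·R1 → [0,0,4]

L=[[1,0,0],[3,1,0],[-5,4,1]] U=[[-5,-4,-2],[0,-3,-2],[0,0,4]]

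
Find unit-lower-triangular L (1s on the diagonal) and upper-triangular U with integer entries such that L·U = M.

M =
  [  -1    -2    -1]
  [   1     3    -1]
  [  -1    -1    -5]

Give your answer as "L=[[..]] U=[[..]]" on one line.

  r1 -= -1·r0 → [0,1,-2]
  r2 -= 1·r0 → [0,1,-4]
  r2 -= 1·r1 → [0,0,-2]

L=[[1,0,0],[-1,1,0],[1,1,1]] U=[[-1,-2,-1],[0,1,-2],[0,0,-2]]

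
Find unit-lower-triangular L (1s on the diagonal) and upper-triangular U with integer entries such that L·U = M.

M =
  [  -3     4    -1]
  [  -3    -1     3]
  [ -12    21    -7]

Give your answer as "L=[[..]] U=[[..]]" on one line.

L=[[1,0,0],[1,1,0],[4,-1,1]] U=[[-3,4,-1],[0,-5,4],[0,0,1]]

  row1 -= 1·row0 → [0,-5,4]
  row2 -= 4·row0 → [0,5,-3]
  row2 -= -1·row1 → [0,0,1]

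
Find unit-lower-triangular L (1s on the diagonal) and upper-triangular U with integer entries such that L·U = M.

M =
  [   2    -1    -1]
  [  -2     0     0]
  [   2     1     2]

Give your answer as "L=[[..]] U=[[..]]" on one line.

  r1 -= -1·r0 → [0,-1,-1]
  r2 -= 1·r0 → [0,2,3]
  r2 -= -2·r1 → [0,0,1]

L=[[1,0,0],[-1,1,0],[1,-2,1]] U=[[2,-1,-1],[0,-1,-1],[0,0,1]]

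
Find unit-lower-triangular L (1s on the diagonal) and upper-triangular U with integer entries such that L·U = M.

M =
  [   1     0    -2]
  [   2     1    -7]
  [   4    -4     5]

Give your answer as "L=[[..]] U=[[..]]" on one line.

  R1 -= 2·R0 → [0,1,-3]
  R2 -= 4·R0 → [0,-4,13]
  R2 -= -4·R1 → [0,0,1]

L=[[1,0,0],[2,1,0],[4,-4,1]] U=[[1,0,-2],[0,1,-3],[0,0,1]]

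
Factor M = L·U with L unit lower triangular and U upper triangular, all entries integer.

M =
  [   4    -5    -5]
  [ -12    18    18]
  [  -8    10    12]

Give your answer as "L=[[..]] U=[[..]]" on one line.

L=[[1,0,0],[-3,1,0],[-2,0,1]] U=[[4,-5,-5],[0,3,3],[0,0,2]]

  row1 -= -3·row0 → [0,3,3]
  row2 -= -2·row0 → [0,0,2]
  row2 -= 0·row1 → [0,0,2]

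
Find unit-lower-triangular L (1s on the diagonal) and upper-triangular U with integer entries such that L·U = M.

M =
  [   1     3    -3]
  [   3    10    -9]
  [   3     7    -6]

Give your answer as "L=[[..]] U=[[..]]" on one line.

L=[[1,0,0],[3,1,0],[3,-2,1]] U=[[1,3,-3],[0,1,0],[0,0,3]]

  R1 -= 3·R0 → [0,1,0]
  R2 -= 3·R0 → [0,-2,3]
  R2 -= -2·R1 → [0,0,3]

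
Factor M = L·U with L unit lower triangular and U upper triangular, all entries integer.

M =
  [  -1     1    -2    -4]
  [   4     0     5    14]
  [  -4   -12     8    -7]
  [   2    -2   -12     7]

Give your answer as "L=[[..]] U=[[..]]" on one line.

  r1 -= -4·r0 → [0,4,-3,-2]
  r2 -= 4·r0 → [0,-16,16,9]
  r3 -= -2·r0 → [0,0,-16,-1]
  r2 -= -4·r1 → [0,0,4,1]
  r3 -= 0·r1 → [0,0,-16,-1]
  r3 -= -4·r2 → [0,0,0,3]

L=[[1,0,0,0],[-4,1,0,0],[4,-4,1,0],[-2,0,-4,1]] U=[[-1,1,-2,-4],[0,4,-3,-2],[0,0,4,1],[0,0,0,3]]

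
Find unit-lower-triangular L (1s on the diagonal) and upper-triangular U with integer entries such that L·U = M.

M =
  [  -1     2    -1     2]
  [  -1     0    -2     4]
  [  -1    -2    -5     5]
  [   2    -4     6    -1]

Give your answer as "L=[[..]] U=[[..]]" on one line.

L=[[1,0,0,0],[1,1,0,0],[1,2,1,0],[-2,0,-2,1]] U=[[-1,2,-1,2],[0,-2,-1,2],[0,0,-2,-1],[0,0,0,1]]

  r1 -= 1·r0 → [0,-2,-1,2]
  r2 -= 1·r0 → [0,-4,-4,3]
  r3 -= -2·r0 → [0,0,4,3]
  r2 -= 2·r1 → [0,0,-2,-1]
  r3 -= 0·r1 → [0,0,4,3]
  r3 -= -2·r2 → [0,0,0,1]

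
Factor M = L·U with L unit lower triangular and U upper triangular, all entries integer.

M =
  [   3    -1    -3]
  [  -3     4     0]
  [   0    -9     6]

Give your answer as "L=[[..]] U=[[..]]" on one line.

  R1 -= -1·R0 → [0,3,-3]
  R2 -= 0·R0 → [0,-9,6]
  R2 -= -3·R1 → [0,0,-3]

L=[[1,0,0],[-1,1,0],[0,-3,1]] U=[[3,-1,-3],[0,3,-3],[0,0,-3]]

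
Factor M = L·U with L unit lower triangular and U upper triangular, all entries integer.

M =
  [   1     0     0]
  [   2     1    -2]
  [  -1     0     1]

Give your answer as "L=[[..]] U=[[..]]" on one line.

  r1 -= 2·r0 → [0,1,-2]
  r2 -= -1·r0 → [0,0,1]
  r2 -= 0·r1 → [0,0,1]

L=[[1,0,0],[2,1,0],[-1,0,1]] U=[[1,0,0],[0,1,-2],[0,0,1]]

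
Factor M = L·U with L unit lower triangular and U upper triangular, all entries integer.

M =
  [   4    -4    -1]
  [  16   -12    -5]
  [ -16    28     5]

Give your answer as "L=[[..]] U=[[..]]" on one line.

L=[[1,0,0],[4,1,0],[-4,3,1]] U=[[4,-4,-1],[0,4,-1],[0,0,4]]

  row1 -= 4·row0 → [0,4,-1]
  row2 -= -4·row0 → [0,12,1]
  row2 -= 3·row1 → [0,0,4]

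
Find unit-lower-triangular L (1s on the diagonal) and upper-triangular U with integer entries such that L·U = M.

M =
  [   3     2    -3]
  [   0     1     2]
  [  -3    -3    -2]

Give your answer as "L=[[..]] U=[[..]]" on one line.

  r1 -= 0·r0 → [0,1,2]
  r2 -= -1·r0 → [0,-1,-5]
  r2 -= -1·r1 → [0,0,-3]

L=[[1,0,0],[0,1,0],[-1,-1,1]] U=[[3,2,-3],[0,1,2],[0,0,-3]]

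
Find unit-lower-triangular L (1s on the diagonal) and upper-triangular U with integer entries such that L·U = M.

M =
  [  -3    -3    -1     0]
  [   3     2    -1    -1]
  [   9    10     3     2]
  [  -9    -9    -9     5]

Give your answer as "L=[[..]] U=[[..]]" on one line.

L=[[1,0,0,0],[-1,1,0,0],[-3,-1,1,0],[3,0,3,1]] U=[[-3,-3,-1,0],[0,-1,-2,-1],[0,0,-2,1],[0,0,0,2]]

  R1 -= -1·R0 → [0,-1,-2,-1]
  R2 -= -3·R0 → [0,1,0,2]
  R3 -= 3·R0 → [0,0,-6,5]
  R2 -= -1·R1 → [0,0,-2,1]
  R3 -= 0·R1 → [0,0,-6,5]
  R3 -= 3·R2 → [0,0,0,2]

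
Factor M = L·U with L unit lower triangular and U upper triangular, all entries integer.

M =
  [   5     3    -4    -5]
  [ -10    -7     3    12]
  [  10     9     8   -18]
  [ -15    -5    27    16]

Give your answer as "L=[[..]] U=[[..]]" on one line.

  R1 -= -2·R0 → [0,-1,-5,2]
  R2 -= 2·R0 → [0,3,16,-8]
  R3 -= -3·R0 → [0,4,15,1]
  R2 -= -3·R1 → [0,0,1,-2]
  R3 -= -4·R1 → [0,0,-5,9]
  R3 -= -5·R2 → [0,0,0,-1]

L=[[1,0,0,0],[-2,1,0,0],[2,-3,1,0],[-3,-4,-5,1]] U=[[5,3,-4,-5],[0,-1,-5,2],[0,0,1,-2],[0,0,0,-1]]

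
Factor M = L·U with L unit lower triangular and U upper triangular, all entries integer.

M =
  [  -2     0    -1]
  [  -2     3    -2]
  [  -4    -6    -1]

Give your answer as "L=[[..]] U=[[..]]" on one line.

  R1 -= 1·R0 → [0,3,-1]
  R2 -= 2·R0 → [0,-6,1]
  R2 -= -2·R1 → [0,0,-1]

L=[[1,0,0],[1,1,0],[2,-2,1]] U=[[-2,0,-1],[0,3,-1],[0,0,-1]]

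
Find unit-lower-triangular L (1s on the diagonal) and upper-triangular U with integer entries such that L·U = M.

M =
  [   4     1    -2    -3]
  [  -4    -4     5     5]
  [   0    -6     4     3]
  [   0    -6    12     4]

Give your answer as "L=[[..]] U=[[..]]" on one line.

  row1 -= -1·row0 → [0,-3,3,2]
  row2 -= 0·row0 → [0,-6,4,3]
  row3 -= 0·row0 → [0,-6,12,4]
  row2 -= 2·row1 → [0,0,-2,-1]
  row3 -= 2·row1 → [0,0,6,0]
  row3 -= -3·row2 → [0,0,0,-3]

L=[[1,0,0,0],[-1,1,0,0],[0,2,1,0],[0,2,-3,1]] U=[[4,1,-2,-3],[0,-3,3,2],[0,0,-2,-1],[0,0,0,-3]]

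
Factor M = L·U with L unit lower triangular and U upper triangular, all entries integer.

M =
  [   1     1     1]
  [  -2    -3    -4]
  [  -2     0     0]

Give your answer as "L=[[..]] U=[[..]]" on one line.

L=[[1,0,0],[-2,1,0],[-2,-2,1]] U=[[1,1,1],[0,-1,-2],[0,0,-2]]

  r1 -= -2·r0 → [0,-1,-2]
  r2 -= -2·r0 → [0,2,2]
  r2 -= -2·r1 → [0,0,-2]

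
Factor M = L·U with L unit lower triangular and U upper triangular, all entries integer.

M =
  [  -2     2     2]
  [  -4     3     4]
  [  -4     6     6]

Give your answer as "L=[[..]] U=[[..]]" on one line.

  row1 -= 2·row0 → [0,-1,0]
  row2 -= 2·row0 → [0,2,2]
  row2 -= -2·row1 → [0,0,2]

L=[[1,0,0],[2,1,0],[2,-2,1]] U=[[-2,2,2],[0,-1,0],[0,0,2]]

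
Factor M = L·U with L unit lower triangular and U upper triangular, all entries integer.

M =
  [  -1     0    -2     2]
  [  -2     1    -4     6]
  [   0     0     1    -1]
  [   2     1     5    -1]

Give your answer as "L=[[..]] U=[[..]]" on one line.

L=[[1,0,0,0],[2,1,0,0],[0,0,1,0],[-2,1,1,1]] U=[[-1,0,-2,2],[0,1,0,2],[0,0,1,-1],[0,0,0,2]]

  R1 -= 2·R0 → [0,1,0,2]
  R2 -= 0·R0 → [0,0,1,-1]
  R3 -= -2·R0 → [0,1,1,3]
  R2 -= 0·R1 → [0,0,1,-1]
  R3 -= 1·R1 → [0,0,1,1]
  R3 -= 1·R2 → [0,0,0,2]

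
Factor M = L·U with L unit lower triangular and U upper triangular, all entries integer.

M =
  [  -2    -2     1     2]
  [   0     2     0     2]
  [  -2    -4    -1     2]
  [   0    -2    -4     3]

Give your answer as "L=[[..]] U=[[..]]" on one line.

  row1 -= 0·row0 → [0,2,0,2]
  row2 -= 1·row0 → [0,-2,-2,0]
  row3 -= 0·row0 → [0,-2,-4,3]
  row2 -= -1·row1 → [0,0,-2,2]
  row3 -= -1·row1 → [0,0,-4,5]
  row3 -= 2·row2 → [0,0,0,1]

L=[[1,0,0,0],[0,1,0,0],[1,-1,1,0],[0,-1,2,1]] U=[[-2,-2,1,2],[0,2,0,2],[0,0,-2,2],[0,0,0,1]]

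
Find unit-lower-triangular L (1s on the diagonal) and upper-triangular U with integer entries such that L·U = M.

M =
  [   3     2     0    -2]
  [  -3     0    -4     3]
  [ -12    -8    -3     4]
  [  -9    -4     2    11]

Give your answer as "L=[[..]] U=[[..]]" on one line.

  r1 -= -1·r0 → [0,2,-4,1]
  r2 -= -4·r0 → [0,0,-3,-4]
  r3 -= -3·r0 → [0,2,2,5]
  r2 -= 0·r1 → [0,0,-3,-4]
  r3 -= 1·r1 → [0,0,6,4]
  r3 -= -2·r2 → [0,0,0,-4]

L=[[1,0,0,0],[-1,1,0,0],[-4,0,1,0],[-3,1,-2,1]] U=[[3,2,0,-2],[0,2,-4,1],[0,0,-3,-4],[0,0,0,-4]]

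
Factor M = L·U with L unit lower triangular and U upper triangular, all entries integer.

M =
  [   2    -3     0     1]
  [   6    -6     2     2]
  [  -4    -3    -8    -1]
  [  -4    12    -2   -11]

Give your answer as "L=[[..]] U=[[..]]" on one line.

L=[[1,0,0,0],[3,1,0,0],[-2,-3,1,0],[-2,2,3,1]] U=[[2,-3,0,1],[0,3,2,-1],[0,0,-2,-2],[0,0,0,-1]]

  r1 -= 3·r0 → [0,3,2,-1]
  r2 -= -2·r0 → [0,-9,-8,1]
  r3 -= -2·r0 → [0,6,-2,-9]
  r2 -= -3·r1 → [0,0,-2,-2]
  r3 -= 2·r1 → [0,0,-6,-7]
  r3 -= 3·r2 → [0,0,0,-1]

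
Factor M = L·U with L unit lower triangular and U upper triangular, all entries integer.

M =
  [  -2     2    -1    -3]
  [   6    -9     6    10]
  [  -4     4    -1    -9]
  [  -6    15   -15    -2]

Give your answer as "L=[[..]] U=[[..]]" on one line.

  row1 -= -3·row0 → [0,-3,3,1]
  row2 -= 2·row0 → [0,0,1,-3]
  row3 -= 3·row0 → [0,9,-12,7]
  row2 -= 0·row1 → [0,0,1,-3]
  row3 -= -3·row1 → [0,0,-3,10]
  row3 -= -3·row2 → [0,0,0,1]

L=[[1,0,0,0],[-3,1,0,0],[2,0,1,0],[3,-3,-3,1]] U=[[-2,2,-1,-3],[0,-3,3,1],[0,0,1,-3],[0,0,0,1]]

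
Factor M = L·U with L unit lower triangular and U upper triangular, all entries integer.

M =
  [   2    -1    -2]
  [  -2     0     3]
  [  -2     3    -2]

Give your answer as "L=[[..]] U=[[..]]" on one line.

L=[[1,0,0],[-1,1,0],[-1,-2,1]] U=[[2,-1,-2],[0,-1,1],[0,0,-2]]

  row1 -= -1·row0 → [0,-1,1]
  row2 -= -1·row0 → [0,2,-4]
  row2 -= -2·row1 → [0,0,-2]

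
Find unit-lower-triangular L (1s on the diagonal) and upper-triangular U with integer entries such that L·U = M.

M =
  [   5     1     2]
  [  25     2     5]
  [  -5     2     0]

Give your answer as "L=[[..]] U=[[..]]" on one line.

  r1 -= 5·r0 → [0,-3,-5]
  r2 -= -1·r0 → [0,3,2]
  r2 -= -1·r1 → [0,0,-3]

L=[[1,0,0],[5,1,0],[-1,-1,1]] U=[[5,1,2],[0,-3,-5],[0,0,-3]]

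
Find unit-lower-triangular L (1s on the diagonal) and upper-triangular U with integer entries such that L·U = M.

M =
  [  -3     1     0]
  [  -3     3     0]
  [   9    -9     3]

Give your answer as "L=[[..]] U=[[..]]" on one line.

  row1 -= 1·row0 → [0,2,0]
  row2 -= -3·row0 → [0,-6,3]
  row2 -= -3·row1 → [0,0,3]

L=[[1,0,0],[1,1,0],[-3,-3,1]] U=[[-3,1,0],[0,2,0],[0,0,3]]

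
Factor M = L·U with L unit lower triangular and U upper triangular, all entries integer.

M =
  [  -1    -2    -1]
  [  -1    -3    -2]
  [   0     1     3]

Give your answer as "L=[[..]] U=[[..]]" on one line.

L=[[1,0,0],[1,1,0],[0,-1,1]] U=[[-1,-2,-1],[0,-1,-1],[0,0,2]]

  r1 -= 1·r0 → [0,-1,-1]
  r2 -= 0·r0 → [0,1,3]
  r2 -= -1·r1 → [0,0,2]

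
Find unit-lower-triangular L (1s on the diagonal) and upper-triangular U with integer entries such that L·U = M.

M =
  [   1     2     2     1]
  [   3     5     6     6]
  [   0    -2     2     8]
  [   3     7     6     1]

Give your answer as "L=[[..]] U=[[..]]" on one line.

  row1 -= 3·row0 → [0,-1,0,3]
  row2 -= 0·row0 → [0,-2,2,8]
  row3 -= 3·row0 → [0,1,0,-2]
  row2 -= 2·row1 → [0,0,2,2]
  row3 -= -1·row1 → [0,0,0,1]
  row3 -= 0·row2 → [0,0,0,1]

L=[[1,0,0,0],[3,1,0,0],[0,2,1,0],[3,-1,0,1]] U=[[1,2,2,1],[0,-1,0,3],[0,0,2,2],[0,0,0,1]]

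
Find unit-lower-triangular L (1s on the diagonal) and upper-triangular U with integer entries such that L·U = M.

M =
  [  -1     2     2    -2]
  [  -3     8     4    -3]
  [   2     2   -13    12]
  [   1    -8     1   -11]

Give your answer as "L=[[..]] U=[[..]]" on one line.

  R1 -= 3·R0 → [0,2,-2,3]
  R2 -= -2·R0 → [0,6,-9,8]
  R3 -= -1·R0 → [0,-6,3,-13]
  R2 -= 3·R1 → [0,0,-3,-1]
  R3 -= -3·R1 → [0,0,-3,-4]
  R3 -= 1·R2 → [0,0,0,-3]

L=[[1,0,0,0],[3,1,0,0],[-2,3,1,0],[-1,-3,1,1]] U=[[-1,2,2,-2],[0,2,-2,3],[0,0,-3,-1],[0,0,0,-3]]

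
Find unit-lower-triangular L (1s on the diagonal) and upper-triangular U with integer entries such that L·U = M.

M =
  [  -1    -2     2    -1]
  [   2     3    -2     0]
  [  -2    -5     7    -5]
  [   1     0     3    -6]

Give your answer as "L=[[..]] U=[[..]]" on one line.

L=[[1,0,0,0],[-2,1,0,0],[2,1,1,0],[-1,2,1,1]] U=[[-1,-2,2,-1],[0,-1,2,-2],[0,0,1,-1],[0,0,0,-2]]

  R1 -= -2·R0 → [0,-1,2,-2]
  R2 -= 2·R0 → [0,-1,3,-3]
  R3 -= -1·R0 → [0,-2,5,-7]
  R2 -= 1·R1 → [0,0,1,-1]
  R3 -= 2·R1 → [0,0,1,-3]
  R3 -= 1·R2 → [0,0,0,-2]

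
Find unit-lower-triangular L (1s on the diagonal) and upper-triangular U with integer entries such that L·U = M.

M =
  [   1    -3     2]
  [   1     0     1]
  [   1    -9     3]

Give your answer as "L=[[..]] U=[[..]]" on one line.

  R1 -= 1·R0 → [0,3,-1]
  R2 -= 1·R0 → [0,-6,1]
  R2 -= -2·R1 → [0,0,-1]

L=[[1,0,0],[1,1,0],[1,-2,1]] U=[[1,-3,2],[0,3,-1],[0,0,-1]]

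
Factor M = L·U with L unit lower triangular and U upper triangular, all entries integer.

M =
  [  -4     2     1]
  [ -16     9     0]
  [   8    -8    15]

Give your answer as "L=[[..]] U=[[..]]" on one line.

L=[[1,0,0],[4,1,0],[-2,-4,1]] U=[[-4,2,1],[0,1,-4],[0,0,1]]

  row1 -= 4·row0 → [0,1,-4]
  row2 -= -2·row0 → [0,-4,17]
  row2 -= -4·row1 → [0,0,1]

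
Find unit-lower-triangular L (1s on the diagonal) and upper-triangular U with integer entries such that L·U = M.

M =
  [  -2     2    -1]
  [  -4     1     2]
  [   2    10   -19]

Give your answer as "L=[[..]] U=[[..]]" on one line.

L=[[1,0,0],[2,1,0],[-1,-4,1]] U=[[-2,2,-1],[0,-3,4],[0,0,-4]]

  row1 -= 2·row0 → [0,-3,4]
  row2 -= -1·row0 → [0,12,-20]
  row2 -= -4·row1 → [0,0,-4]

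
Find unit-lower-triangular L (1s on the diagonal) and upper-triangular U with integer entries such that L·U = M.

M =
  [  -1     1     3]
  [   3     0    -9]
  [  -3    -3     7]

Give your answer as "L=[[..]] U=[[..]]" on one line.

  row1 -= -3·row0 → [0,3,0]
  row2 -= 3·row0 → [0,-6,-2]
  row2 -= -2·row1 → [0,0,-2]

L=[[1,0,0],[-3,1,0],[3,-2,1]] U=[[-1,1,3],[0,3,0],[0,0,-2]]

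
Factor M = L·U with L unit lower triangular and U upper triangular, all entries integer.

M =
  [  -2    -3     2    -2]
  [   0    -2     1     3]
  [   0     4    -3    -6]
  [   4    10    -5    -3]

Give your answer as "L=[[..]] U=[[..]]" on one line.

  R1 -= 0·R0 → [0,-2,1,3]
  R2 -= 0·R0 → [0,4,-3,-6]
  R3 -= -2·R0 → [0,4,-1,-7]
  R2 -= -2·R1 → [0,0,-1,0]
  R3 -= -2·R1 → [0,0,1,-1]
  R3 -= -1·R2 → [0,0,0,-1]

L=[[1,0,0,0],[0,1,0,0],[0,-2,1,0],[-2,-2,-1,1]] U=[[-2,-3,2,-2],[0,-2,1,3],[0,0,-1,0],[0,0,0,-1]]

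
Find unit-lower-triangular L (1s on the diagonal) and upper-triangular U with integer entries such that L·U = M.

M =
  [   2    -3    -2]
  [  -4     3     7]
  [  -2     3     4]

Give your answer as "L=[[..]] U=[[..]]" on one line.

L=[[1,0,0],[-2,1,0],[-1,0,1]] U=[[2,-3,-2],[0,-3,3],[0,0,2]]

  r1 -= -2·r0 → [0,-3,3]
  r2 -= -1·r0 → [0,0,2]
  r2 -= 0·r1 → [0,0,2]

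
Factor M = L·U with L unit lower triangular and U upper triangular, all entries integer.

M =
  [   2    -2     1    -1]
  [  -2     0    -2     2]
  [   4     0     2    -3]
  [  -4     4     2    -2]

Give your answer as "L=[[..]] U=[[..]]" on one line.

  R1 -= -1·R0 → [0,-2,-1,1]
  R2 -= 2·R0 → [0,4,0,-1]
  R3 -= -2·R0 → [0,0,4,-4]
  R2 -= -2·R1 → [0,0,-2,1]
  R3 -= 0·R1 → [0,0,4,-4]
  R3 -= -2·R2 → [0,0,0,-2]

L=[[1,0,0,0],[-1,1,0,0],[2,-2,1,0],[-2,0,-2,1]] U=[[2,-2,1,-1],[0,-2,-1,1],[0,0,-2,1],[0,0,0,-2]]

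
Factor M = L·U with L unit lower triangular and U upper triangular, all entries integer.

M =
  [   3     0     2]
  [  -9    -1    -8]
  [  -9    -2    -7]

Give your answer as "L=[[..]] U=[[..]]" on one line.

L=[[1,0,0],[-3,1,0],[-3,2,1]] U=[[3,0,2],[0,-1,-2],[0,0,3]]

  R1 -= -3·R0 → [0,-1,-2]
  R2 -= -3·R0 → [0,-2,-1]
  R2 -= 2·R1 → [0,0,3]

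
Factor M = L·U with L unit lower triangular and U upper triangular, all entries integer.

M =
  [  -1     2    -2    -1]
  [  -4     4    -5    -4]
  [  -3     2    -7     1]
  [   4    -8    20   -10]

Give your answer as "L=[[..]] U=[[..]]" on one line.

L=[[1,0,0,0],[4,1,0,0],[3,1,1,0],[-4,0,-3,1]] U=[[-1,2,-2,-1],[0,-4,3,0],[0,0,-4,4],[0,0,0,-2]]

  row1 -= 4·row0 → [0,-4,3,0]
  row2 -= 3·row0 → [0,-4,-1,4]
  row3 -= -4·row0 → [0,0,12,-14]
  row2 -= 1·row1 → [0,0,-4,4]
  row3 -= 0·row1 → [0,0,12,-14]
  row3 -= -3·row2 → [0,0,0,-2]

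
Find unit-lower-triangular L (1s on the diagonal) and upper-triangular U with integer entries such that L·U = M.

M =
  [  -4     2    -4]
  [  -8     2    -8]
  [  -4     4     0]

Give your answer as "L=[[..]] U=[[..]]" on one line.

  row1 -= 2·row0 → [0,-2,0]
  row2 -= 1·row0 → [0,2,4]
  row2 -= -1·row1 → [0,0,4]

L=[[1,0,0],[2,1,0],[1,-1,1]] U=[[-4,2,-4],[0,-2,0],[0,0,4]]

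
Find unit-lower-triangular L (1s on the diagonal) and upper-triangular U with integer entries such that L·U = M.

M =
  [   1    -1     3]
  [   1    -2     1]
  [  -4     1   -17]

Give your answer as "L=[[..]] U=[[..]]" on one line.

  r1 -= 1·r0 → [0,-1,-2]
  r2 -= -4·r0 → [0,-3,-5]
  r2 -= 3·r1 → [0,0,1]

L=[[1,0,0],[1,1,0],[-4,3,1]] U=[[1,-1,3],[0,-1,-2],[0,0,1]]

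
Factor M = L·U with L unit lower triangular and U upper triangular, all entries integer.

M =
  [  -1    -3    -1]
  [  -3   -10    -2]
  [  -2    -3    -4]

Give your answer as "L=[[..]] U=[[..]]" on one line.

L=[[1,0,0],[3,1,0],[2,-3,1]] U=[[-1,-3,-1],[0,-1,1],[0,0,1]]

  r1 -= 3·r0 → [0,-1,1]
  r2 -= 2·r0 → [0,3,-2]
  r2 -= -3·r1 → [0,0,1]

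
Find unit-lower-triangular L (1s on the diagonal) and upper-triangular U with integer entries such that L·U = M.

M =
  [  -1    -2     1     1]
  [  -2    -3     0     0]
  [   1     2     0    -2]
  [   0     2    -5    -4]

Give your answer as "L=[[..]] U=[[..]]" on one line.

L=[[1,0,0,0],[2,1,0,0],[-1,0,1,0],[0,2,-1,1]] U=[[-1,-2,1,1],[0,1,-2,-2],[0,0,1,-1],[0,0,0,-1]]

  row1 -= 2·row0 → [0,1,-2,-2]
  row2 -= -1·row0 → [0,0,1,-1]
  row3 -= 0·row0 → [0,2,-5,-4]
  row2 -= 0·row1 → [0,0,1,-1]
  row3 -= 2·row1 → [0,0,-1,0]
  row3 -= -1·row2 → [0,0,0,-1]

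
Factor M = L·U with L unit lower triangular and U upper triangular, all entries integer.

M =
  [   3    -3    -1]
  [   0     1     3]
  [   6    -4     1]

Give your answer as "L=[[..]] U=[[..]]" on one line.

L=[[1,0,0],[0,1,0],[2,2,1]] U=[[3,-3,-1],[0,1,3],[0,0,-3]]

  row1 -= 0·row0 → [0,1,3]
  row2 -= 2·row0 → [0,2,3]
  row2 -= 2·row1 → [0,0,-3]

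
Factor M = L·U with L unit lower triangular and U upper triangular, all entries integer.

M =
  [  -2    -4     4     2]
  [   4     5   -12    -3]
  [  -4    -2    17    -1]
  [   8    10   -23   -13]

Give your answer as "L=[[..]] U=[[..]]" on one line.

L=[[1,0,0,0],[-2,1,0,0],[2,-2,1,0],[-4,2,1,1]] U=[[-2,-4,4,2],[0,-3,-4,1],[0,0,1,-3],[0,0,0,-4]]

  row1 -= -2·row0 → [0,-3,-4,1]
  row2 -= 2·row0 → [0,6,9,-5]
  row3 -= -4·row0 → [0,-6,-7,-5]
  row2 -= -2·row1 → [0,0,1,-3]
  row3 -= 2·row1 → [0,0,1,-7]
  row3 -= 1·row2 → [0,0,0,-4]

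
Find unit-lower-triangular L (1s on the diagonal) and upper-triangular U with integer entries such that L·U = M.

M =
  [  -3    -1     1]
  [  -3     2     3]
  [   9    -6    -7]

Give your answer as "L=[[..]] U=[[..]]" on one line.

  row1 -= 1·row0 → [0,3,2]
  row2 -= -3·row0 → [0,-9,-4]
  row2 -= -3·row1 → [0,0,2]

L=[[1,0,0],[1,1,0],[-3,-3,1]] U=[[-3,-1,1],[0,3,2],[0,0,2]]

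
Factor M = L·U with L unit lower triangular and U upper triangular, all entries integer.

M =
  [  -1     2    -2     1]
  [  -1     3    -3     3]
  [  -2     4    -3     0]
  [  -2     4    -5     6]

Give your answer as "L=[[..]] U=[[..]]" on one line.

  r1 -= 1·r0 → [0,1,-1,2]
  r2 -= 2·r0 → [0,0,1,-2]
  r3 -= 2·r0 → [0,0,-1,4]
  r2 -= 0·r1 → [0,0,1,-2]
  r3 -= 0·r1 → [0,0,-1,4]
  r3 -= -1·r2 → [0,0,0,2]

L=[[1,0,0,0],[1,1,0,0],[2,0,1,0],[2,0,-1,1]] U=[[-1,2,-2,1],[0,1,-1,2],[0,0,1,-2],[0,0,0,2]]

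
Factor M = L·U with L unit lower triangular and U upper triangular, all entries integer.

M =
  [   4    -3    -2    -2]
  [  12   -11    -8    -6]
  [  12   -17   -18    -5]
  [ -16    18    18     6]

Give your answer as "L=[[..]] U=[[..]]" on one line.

  r1 -= 3·r0 → [0,-2,-2,0]
  r2 -= 3·r0 → [0,-8,-12,1]
  r3 -= -4·r0 → [0,6,10,-2]
  r2 -= 4·r1 → [0,0,-4,1]
  r3 -= -3·r1 → [0,0,4,-2]
  r3 -= -1·r2 → [0,0,0,-1]

L=[[1,0,0,0],[3,1,0,0],[3,4,1,0],[-4,-3,-1,1]] U=[[4,-3,-2,-2],[0,-2,-2,0],[0,0,-4,1],[0,0,0,-1]]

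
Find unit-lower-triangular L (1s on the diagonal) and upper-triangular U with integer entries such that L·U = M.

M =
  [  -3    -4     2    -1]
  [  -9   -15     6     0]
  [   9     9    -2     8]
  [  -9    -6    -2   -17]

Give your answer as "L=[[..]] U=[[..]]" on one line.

  r1 -= 3·r0 → [0,-3,0,3]
  r2 -= -3·r0 → [0,-3,4,5]
  r3 -= 3·r0 → [0,6,-8,-14]
  r2 -= 1·r1 → [0,0,4,2]
  r3 -= -2·r1 → [0,0,-8,-8]
  r3 -= -2·r2 → [0,0,0,-4]

L=[[1,0,0,0],[3,1,0,0],[-3,1,1,0],[3,-2,-2,1]] U=[[-3,-4,2,-1],[0,-3,0,3],[0,0,4,2],[0,0,0,-4]]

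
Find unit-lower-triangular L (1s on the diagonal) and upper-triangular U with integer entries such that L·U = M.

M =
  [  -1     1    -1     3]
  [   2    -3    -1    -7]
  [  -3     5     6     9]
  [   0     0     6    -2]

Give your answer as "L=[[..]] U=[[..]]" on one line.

L=[[1,0,0,0],[-2,1,0,0],[3,-2,1,0],[0,0,2,1]] U=[[-1,1,-1,3],[0,-1,-3,-1],[0,0,3,-2],[0,0,0,2]]

  R1 -= -2·R0 → [0,-1,-3,-1]
  R2 -= 3·R0 → [0,2,9,0]
  R3 -= 0·R0 → [0,0,6,-2]
  R2 -= -2·R1 → [0,0,3,-2]
  R3 -= 0·R1 → [0,0,6,-2]
  R3 -= 2·R2 → [0,0,0,2]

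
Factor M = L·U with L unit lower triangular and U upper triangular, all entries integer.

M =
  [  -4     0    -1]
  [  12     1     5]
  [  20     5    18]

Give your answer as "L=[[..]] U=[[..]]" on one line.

L=[[1,0,0],[-3,1,0],[-5,5,1]] U=[[-4,0,-1],[0,1,2],[0,0,3]]

  r1 -= -3·r0 → [0,1,2]
  r2 -= -5·r0 → [0,5,13]
  r2 -= 5·r1 → [0,0,3]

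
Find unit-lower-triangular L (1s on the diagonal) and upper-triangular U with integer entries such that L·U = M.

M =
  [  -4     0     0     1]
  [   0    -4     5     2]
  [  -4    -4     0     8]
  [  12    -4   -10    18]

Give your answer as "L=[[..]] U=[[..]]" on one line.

  row1 -= 0·row0 → [0,-4,5,2]
  row2 -= 1·row0 → [0,-4,0,7]
  row3 -= -3·row0 → [0,-4,-10,21]
  row2 -= 1·row1 → [0,0,-5,5]
  row3 -= 1·row1 → [0,0,-15,19]
  row3 -= 3·row2 → [0,0,0,4]

L=[[1,0,0,0],[0,1,0,0],[1,1,1,0],[-3,1,3,1]] U=[[-4,0,0,1],[0,-4,5,2],[0,0,-5,5],[0,0,0,4]]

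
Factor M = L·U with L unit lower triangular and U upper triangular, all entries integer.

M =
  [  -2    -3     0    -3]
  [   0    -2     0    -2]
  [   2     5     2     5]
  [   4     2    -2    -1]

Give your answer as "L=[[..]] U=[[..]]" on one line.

  r1 -= 0·r0 → [0,-2,0,-2]
  r2 -= -1·r0 → [0,2,2,2]
  r3 -= -2·r0 → [0,-4,-2,-7]
  r2 -= -1·r1 → [0,0,2,0]
  r3 -= 2·r1 → [0,0,-2,-3]
  r3 -= -1·r2 → [0,0,0,-3]

L=[[1,0,0,0],[0,1,0,0],[-1,-1,1,0],[-2,2,-1,1]] U=[[-2,-3,0,-3],[0,-2,0,-2],[0,0,2,0],[0,0,0,-3]]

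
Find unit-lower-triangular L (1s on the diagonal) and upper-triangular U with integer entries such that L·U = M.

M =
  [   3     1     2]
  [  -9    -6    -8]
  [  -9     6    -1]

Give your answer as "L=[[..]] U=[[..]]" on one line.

  row1 -= -3·row0 → [0,-3,-2]
  row2 -= -3·row0 → [0,9,5]
  row2 -= -3·row1 → [0,0,-1]

L=[[1,0,0],[-3,1,0],[-3,-3,1]] U=[[3,1,2],[0,-3,-2],[0,0,-1]]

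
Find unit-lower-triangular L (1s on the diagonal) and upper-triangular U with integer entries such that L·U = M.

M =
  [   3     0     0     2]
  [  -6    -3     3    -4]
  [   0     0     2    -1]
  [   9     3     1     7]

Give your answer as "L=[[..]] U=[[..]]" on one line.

L=[[1,0,0,0],[-2,1,0,0],[0,0,1,0],[3,-1,2,1]] U=[[3,0,0,2],[0,-3,3,0],[0,0,2,-1],[0,0,0,3]]

  R1 -= -2·R0 → [0,-3,3,0]
  R2 -= 0·R0 → [0,0,2,-1]
  R3 -= 3·R0 → [0,3,1,1]
  R2 -= 0·R1 → [0,0,2,-1]
  R3 -= -1·R1 → [0,0,4,1]
  R3 -= 2·R2 → [0,0,0,3]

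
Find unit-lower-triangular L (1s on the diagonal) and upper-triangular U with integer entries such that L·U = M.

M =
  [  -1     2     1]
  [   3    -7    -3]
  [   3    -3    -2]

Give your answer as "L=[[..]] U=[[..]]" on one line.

  row1 -= -3·row0 → [0,-1,0]
  row2 -= -3·row0 → [0,3,1]
  row2 -= -3·row1 → [0,0,1]

L=[[1,0,0],[-3,1,0],[-3,-3,1]] U=[[-1,2,1],[0,-1,0],[0,0,1]]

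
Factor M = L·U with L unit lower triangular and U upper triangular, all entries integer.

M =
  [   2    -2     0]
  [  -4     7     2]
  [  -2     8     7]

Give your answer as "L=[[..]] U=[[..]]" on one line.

L=[[1,0,0],[-2,1,0],[-1,2,1]] U=[[2,-2,0],[0,3,2],[0,0,3]]

  R1 -= -2·R0 → [0,3,2]
  R2 -= -1·R0 → [0,6,7]
  R2 -= 2·R1 → [0,0,3]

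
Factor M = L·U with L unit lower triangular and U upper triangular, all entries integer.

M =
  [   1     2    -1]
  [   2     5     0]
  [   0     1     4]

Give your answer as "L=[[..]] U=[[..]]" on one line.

  r1 -= 2·r0 → [0,1,2]
  r2 -= 0·r0 → [0,1,4]
  r2 -= 1·r1 → [0,0,2]

L=[[1,0,0],[2,1,0],[0,1,1]] U=[[1,2,-1],[0,1,2],[0,0,2]]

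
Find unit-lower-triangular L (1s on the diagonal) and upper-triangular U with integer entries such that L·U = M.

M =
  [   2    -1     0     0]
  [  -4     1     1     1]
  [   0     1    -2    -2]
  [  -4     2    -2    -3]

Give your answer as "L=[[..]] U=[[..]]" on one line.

L=[[1,0,0,0],[-2,1,0,0],[0,-1,1,0],[-2,0,2,1]] U=[[2,-1,0,0],[0,-1,1,1],[0,0,-1,-1],[0,0,0,-1]]

  row1 -= -2·row0 → [0,-1,1,1]
  row2 -= 0·row0 → [0,1,-2,-2]
  row3 -= -2·row0 → [0,0,-2,-3]
  row2 -= -1·row1 → [0,0,-1,-1]
  row3 -= 0·row1 → [0,0,-2,-3]
  row3 -= 2·row2 → [0,0,0,-1]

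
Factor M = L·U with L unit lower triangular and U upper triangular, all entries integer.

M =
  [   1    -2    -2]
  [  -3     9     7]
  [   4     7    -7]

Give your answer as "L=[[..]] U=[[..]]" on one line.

L=[[1,0,0],[-3,1,0],[4,5,1]] U=[[1,-2,-2],[0,3,1],[0,0,-4]]

  R1 -= -3·R0 → [0,3,1]
  R2 -= 4·R0 → [0,15,1]
  R2 -= 5·R1 → [0,0,-4]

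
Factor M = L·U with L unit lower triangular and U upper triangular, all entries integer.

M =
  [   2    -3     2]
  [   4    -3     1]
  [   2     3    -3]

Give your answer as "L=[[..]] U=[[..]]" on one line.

  r1 -= 2·r0 → [0,3,-3]
  r2 -= 1·r0 → [0,6,-5]
  r2 -= 2·r1 → [0,0,1]

L=[[1,0,0],[2,1,0],[1,2,1]] U=[[2,-3,2],[0,3,-3],[0,0,1]]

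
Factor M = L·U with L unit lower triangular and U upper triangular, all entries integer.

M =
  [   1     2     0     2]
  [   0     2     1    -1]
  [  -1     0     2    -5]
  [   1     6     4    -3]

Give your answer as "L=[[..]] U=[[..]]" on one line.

L=[[1,0,0,0],[0,1,0,0],[-1,1,1,0],[1,2,2,1]] U=[[1,2,0,2],[0,2,1,-1],[0,0,1,-2],[0,0,0,1]]

  r1 -= 0·r0 → [0,2,1,-1]
  r2 -= -1·r0 → [0,2,2,-3]
  r3 -= 1·r0 → [0,4,4,-5]
  r2 -= 1·r1 → [0,0,1,-2]
  r3 -= 2·r1 → [0,0,2,-3]
  r3 -= 2·r2 → [0,0,0,1]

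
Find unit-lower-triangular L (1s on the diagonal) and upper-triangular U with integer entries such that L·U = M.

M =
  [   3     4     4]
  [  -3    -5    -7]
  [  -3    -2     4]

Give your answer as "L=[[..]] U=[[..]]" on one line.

L=[[1,0,0],[-1,1,0],[-1,-2,1]] U=[[3,4,4],[0,-1,-3],[0,0,2]]

  row1 -= -1·row0 → [0,-1,-3]
  row2 -= -1·row0 → [0,2,8]
  row2 -= -2·row1 → [0,0,2]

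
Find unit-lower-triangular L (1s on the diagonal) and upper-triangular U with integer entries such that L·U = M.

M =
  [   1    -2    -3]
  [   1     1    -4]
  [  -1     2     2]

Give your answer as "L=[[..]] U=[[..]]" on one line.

  row1 -= 1·row0 → [0,3,-1]
  row2 -= -1·row0 → [0,0,-1]
  row2 -= 0·row1 → [0,0,-1]

L=[[1,0,0],[1,1,0],[-1,0,1]] U=[[1,-2,-3],[0,3,-1],[0,0,-1]]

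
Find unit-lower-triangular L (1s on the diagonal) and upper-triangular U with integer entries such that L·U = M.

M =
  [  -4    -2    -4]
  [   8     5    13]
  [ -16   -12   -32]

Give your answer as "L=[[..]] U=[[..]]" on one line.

  R1 -= -2·R0 → [0,1,5]
  R2 -= 4·R0 → [0,-4,-16]
  R2 -= -4·R1 → [0,0,4]

L=[[1,0,0],[-2,1,0],[4,-4,1]] U=[[-4,-2,-4],[0,1,5],[0,0,4]]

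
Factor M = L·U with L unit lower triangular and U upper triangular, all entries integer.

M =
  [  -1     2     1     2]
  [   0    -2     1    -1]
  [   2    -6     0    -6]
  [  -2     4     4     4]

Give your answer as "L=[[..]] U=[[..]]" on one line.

  r1 -= 0·r0 → [0,-2,1,-1]
  r2 -= -2·r0 → [0,-2,2,-2]
  r3 -= 2·r0 → [0,0,2,0]
  r2 -= 1·r1 → [0,0,1,-1]
  r3 -= 0·r1 → [0,0,2,0]
  r3 -= 2·r2 → [0,0,0,2]

L=[[1,0,0,0],[0,1,0,0],[-2,1,1,0],[2,0,2,1]] U=[[-1,2,1,2],[0,-2,1,-1],[0,0,1,-1],[0,0,0,2]]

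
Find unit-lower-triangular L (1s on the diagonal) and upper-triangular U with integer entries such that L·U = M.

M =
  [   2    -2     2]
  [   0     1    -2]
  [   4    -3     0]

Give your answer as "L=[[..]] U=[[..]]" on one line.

  row1 -= 0·row0 → [0,1,-2]
  row2 -= 2·row0 → [0,1,-4]
  row2 -= 1·row1 → [0,0,-2]

L=[[1,0,0],[0,1,0],[2,1,1]] U=[[2,-2,2],[0,1,-2],[0,0,-2]]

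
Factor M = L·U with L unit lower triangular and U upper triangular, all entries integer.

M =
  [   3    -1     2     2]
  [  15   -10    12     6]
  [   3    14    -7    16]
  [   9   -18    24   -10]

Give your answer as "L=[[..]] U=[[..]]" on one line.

  row1 -= 5·row0 → [0,-5,2,-4]
  row2 -= 1·row0 → [0,15,-9,14]
  row3 -= 3·row0 → [0,-15,18,-16]
  row2 -= -3·row1 → [0,0,-3,2]
  row3 -= 3·row1 → [0,0,12,-4]
  row3 -= -4·row2 → [0,0,0,4]

L=[[1,0,0,0],[5,1,0,0],[1,-3,1,0],[3,3,-4,1]] U=[[3,-1,2,2],[0,-5,2,-4],[0,0,-3,2],[0,0,0,4]]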